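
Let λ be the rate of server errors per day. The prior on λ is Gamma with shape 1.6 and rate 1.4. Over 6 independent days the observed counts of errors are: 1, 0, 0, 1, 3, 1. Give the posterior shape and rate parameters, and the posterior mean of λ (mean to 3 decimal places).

Posterior: Gamma(shape=7.6, rate=7.4); mean ≈ 1.027

Total count ∑xᵢ = 6 over n = 6 days.
Gamma is conjugate to the Poisson likelihood: posterior is Gamma(shape = 1.6+6 = 7.6, rate = 1.4+6 = 7.4).
E[λ | data] = 7.6/7.4 = 1.027.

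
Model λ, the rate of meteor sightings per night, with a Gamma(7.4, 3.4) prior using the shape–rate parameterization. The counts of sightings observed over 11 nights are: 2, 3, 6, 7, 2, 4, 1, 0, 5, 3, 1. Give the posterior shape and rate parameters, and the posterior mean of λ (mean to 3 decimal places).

Total count ∑xᵢ = 34 over n = 11 nights.
Gamma is conjugate to the Poisson likelihood: posterior is Gamma(shape = 7.4+34 = 41.4, rate = 3.4+11 = 14.4).
E[λ | data] = 41.4/14.4 = 2.875.

Posterior: Gamma(shape=41.4, rate=14.4); mean ≈ 2.875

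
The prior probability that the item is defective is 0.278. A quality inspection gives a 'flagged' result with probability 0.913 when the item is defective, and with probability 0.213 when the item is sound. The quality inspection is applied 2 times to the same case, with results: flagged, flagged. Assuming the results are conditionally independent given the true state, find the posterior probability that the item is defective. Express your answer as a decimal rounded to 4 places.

Posterior P(H) ≈ 0.8762

Let H be the event that the item is defective; start with P(H) = 0.278. P('flagged'|H) = 0.913, P('flagged'|¬H) = 0.213.
Update on result 1 ('flagged'): P(H) ← 0.913·0.2780 / (0.913·0.2780 + 0.213·0.7220) = 0.25381/0.40760 = 0.6227.
Update on result 2 ('flagged'): P(H) ← 0.913·0.6227 / (0.913·0.6227 + 0.213·0.3773) = 0.56853/0.64889 = 0.8762.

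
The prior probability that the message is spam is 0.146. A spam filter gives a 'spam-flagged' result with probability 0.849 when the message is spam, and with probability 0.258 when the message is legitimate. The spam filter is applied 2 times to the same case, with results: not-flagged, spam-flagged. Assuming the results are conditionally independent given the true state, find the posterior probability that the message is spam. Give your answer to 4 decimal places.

With H the event that the message is spam, the joint likelihood of the observed sequence is P(data|H) = 0.151·0.849 = 0.12820 and P(data|¬H) = 0.742·0.258 = 0.19144.
Bayes: P(H|data) = 0.146·0.12820 / (0.146·0.12820 + 0.854·0.19144) = 0.018717/0.18220 = 0.1027.

Posterior P(H) ≈ 0.1027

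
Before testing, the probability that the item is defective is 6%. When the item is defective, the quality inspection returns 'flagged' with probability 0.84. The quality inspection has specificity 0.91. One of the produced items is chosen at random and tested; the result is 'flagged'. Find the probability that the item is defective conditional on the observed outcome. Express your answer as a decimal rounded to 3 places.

Let H be the event that the item is defective. P(H) = 0.06, so P(¬H) = 0.94. With E the 'flagged' result, P(E|H) = 0.84 and P(E|¬H) = 0.09.
P(E) = 0.84·0.06 + 0.09·0.94 = 0.050400 + 0.084600 = 0.13500.
By Bayes' theorem, P(H|E) = 0.050400 / 0.13500 = 0.373.

P(H | E) ≈ 0.373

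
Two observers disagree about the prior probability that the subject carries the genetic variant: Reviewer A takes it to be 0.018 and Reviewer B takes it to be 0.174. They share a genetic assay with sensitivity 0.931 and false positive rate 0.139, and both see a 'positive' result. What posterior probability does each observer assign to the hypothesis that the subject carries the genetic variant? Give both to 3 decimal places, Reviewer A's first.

Reviewer A: 0.109; Reviewer B: 0.585

P('+'|H) = 0.931, P('+'|¬H) = 0.139.
Reviewer A: numerator 0.931·0.018 = 0.016758; evidence = 0.016758+0.139·0.982 = 0.15326; posterior = 0.109.
Reviewer B: numerator 0.931·0.174 = 0.16199; evidence = 0.16199+0.139·0.826 = 0.27681; posterior = 0.585.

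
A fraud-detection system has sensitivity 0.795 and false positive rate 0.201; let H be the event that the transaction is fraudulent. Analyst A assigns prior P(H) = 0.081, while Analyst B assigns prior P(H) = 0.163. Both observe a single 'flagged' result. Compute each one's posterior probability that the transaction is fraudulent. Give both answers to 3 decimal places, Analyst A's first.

The likelihood ratio for a 'flagged' result is 0.795/0.201 = 3.9552.
Analyst A: prior odds 0.081/0.919 = 0.088139; posterior odds 0.34861; posterior probability 0.258.
Analyst B: prior odds 0.163/0.837 = 0.19474; posterior odds 0.77025; posterior probability 0.435.

Analyst A: 0.258; Analyst B: 0.435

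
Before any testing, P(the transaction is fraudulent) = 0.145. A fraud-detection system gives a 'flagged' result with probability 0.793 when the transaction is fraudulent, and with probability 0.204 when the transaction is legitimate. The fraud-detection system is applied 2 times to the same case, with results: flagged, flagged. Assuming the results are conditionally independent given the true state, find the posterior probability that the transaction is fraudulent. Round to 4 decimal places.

With H the event that the transaction is fraudulent, the joint likelihood of the observed sequence is P(data|H) = 0.793·0.793 = 0.62885 and P(data|¬H) = 0.204·0.204 = 0.041616.
Bayes: P(H|data) = 0.145·0.62885 / (0.145·0.62885 + 0.855·0.041616) = 0.091183/0.12676 = 0.7193.

Posterior P(H) ≈ 0.7193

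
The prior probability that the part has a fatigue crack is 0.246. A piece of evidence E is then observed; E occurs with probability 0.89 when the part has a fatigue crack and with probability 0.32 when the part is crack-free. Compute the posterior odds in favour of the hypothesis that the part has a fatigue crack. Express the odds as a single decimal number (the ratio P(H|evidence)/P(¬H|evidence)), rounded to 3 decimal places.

Prior odds = 0.246/(1−0.246) = 0.32626.
Likelihood ratio for E = 0.89/0.32 = 2.7812.
Posterior odds = prior odds × LR = 0.90741.

Posterior odds ≈ 0.907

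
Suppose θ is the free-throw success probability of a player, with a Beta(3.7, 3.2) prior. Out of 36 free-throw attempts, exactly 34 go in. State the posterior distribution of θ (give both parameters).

Posterior: Beta(37.7, 5.2)

The binomial likelihood is conjugate to the Beta prior: with 34 successes and 2 failures, the posterior is Beta(3.7+34, 3.2+2) = Beta(37.7, 5.2).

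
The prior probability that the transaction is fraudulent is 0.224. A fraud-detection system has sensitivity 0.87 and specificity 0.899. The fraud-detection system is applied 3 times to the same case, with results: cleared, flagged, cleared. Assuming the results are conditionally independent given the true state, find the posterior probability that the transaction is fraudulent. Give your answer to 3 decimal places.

Let H be the event that the transaction is fraudulent; start with P(H) = 0.224. P('flagged'|H) = 0.87, P('flagged'|¬H) = 0.101.
Update on result 1 ('cleared'): P(H) ← 0.13·0.2240 / (0.13·0.2240 + 0.899·0.7760) = 0.029120/0.72674 = 0.0401.
Update on result 2 ('flagged'): P(H) ← 0.87·0.0401 / (0.87·0.0401 + 0.101·0.9599) = 0.034860/0.13181 = 0.2645.
Update on result 3 ('cleared'): P(H) ← 0.13·0.2645 / (0.13·0.2645 + 0.899·0.7355) = 0.034381/0.69563 = 0.0494.

Posterior P(H) ≈ 0.049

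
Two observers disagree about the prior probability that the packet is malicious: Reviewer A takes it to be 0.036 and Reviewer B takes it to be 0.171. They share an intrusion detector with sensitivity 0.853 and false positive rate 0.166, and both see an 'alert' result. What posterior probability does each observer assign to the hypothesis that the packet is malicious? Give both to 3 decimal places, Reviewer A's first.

P('+'|H) = 0.853, P('+'|¬H) = 0.166.
Reviewer A: numerator 0.853·0.036 = 0.030708; evidence = 0.030708+0.166·0.964 = 0.19073; posterior = 0.161.
Reviewer B: numerator 0.853·0.171 = 0.14586; evidence = 0.14586+0.166·0.829 = 0.28348; posterior = 0.515.

Reviewer A: 0.161; Reviewer B: 0.515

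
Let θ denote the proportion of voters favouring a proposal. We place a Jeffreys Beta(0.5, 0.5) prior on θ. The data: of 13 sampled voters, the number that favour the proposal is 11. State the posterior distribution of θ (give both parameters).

Posterior: Beta(11.5, 2.5)

The binomial likelihood is conjugate to the Beta prior: with 11 successes and 2 failures, the posterior is Beta(0.5+11, 0.5+2) = Beta(11.5, 2.5).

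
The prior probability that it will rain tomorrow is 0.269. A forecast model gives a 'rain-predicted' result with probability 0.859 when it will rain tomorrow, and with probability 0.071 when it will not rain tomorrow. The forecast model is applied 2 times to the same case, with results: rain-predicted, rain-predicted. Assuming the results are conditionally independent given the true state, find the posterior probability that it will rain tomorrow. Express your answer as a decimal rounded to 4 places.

Let H be the event that it will rain tomorrow; start with P(H) = 0.269. P('rain-predicted'|H) = 0.859, P('rain-predicted'|¬H) = 0.071.
Update on result 1 ('rain-predicted'): P(H) ← 0.859·0.2690 / (0.859·0.2690 + 0.071·0.7310) = 0.23107/0.28297 = 0.8166.
Update on result 2 ('rain-predicted'): P(H) ← 0.859·0.8166 / (0.859·0.8166 + 0.071·0.1834) = 0.70145/0.71447 = 0.9818.

Posterior P(H) ≈ 0.9818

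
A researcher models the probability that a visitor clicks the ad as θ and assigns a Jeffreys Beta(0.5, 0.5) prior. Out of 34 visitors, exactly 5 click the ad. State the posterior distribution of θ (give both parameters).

Posterior: Beta(5.5, 29.5)

The binomial likelihood is conjugate to the Beta prior: with 5 successes and 29 failures, the posterior is Beta(0.5+5, 0.5+29) = Beta(5.5, 29.5).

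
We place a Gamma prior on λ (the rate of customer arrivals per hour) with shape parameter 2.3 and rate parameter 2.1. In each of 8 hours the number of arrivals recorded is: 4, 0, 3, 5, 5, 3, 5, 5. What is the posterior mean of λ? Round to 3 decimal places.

Posterior mean ≈ 3.198

Total count ∑xᵢ = 30 over n = 8 hours.
Gamma is conjugate to the Poisson likelihood: posterior is Gamma(shape = 2.3+30 = 32.3, rate = 2.1+8 = 10.1).
E[λ | data] = 32.3/10.1 = 3.198.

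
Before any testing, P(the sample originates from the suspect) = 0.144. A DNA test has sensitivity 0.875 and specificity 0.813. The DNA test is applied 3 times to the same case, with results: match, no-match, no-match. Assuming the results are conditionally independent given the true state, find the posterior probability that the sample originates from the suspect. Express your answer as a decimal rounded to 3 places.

With H the event that the sample originates from the suspect, the joint likelihood of the observed sequence is P(data|H) = 0.875·0.125·0.125 = 0.013672 and P(data|¬H) = 0.187·0.813·0.813 = 0.12360.
Bayes: P(H|data) = 0.144·0.013672 / (0.144·0.013672 + 0.856·0.12360) = 0.0019688/0.10777 = 0.0183.

Posterior P(H) ≈ 0.018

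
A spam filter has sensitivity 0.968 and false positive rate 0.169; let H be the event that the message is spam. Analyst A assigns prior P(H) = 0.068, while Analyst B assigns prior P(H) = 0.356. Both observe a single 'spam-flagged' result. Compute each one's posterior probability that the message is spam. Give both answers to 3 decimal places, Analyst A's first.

Analyst A: 0.295; Analyst B: 0.760

The likelihood ratio for a 'spam-flagged' result is 0.968/0.169 = 5.7278.
Analyst A: prior odds 0.068/0.932 = 0.072961; posterior odds 0.41791; posterior probability 0.295.
Analyst B: prior odds 0.356/0.644 = 0.55280; posterior odds 3.1663; posterior probability 0.760.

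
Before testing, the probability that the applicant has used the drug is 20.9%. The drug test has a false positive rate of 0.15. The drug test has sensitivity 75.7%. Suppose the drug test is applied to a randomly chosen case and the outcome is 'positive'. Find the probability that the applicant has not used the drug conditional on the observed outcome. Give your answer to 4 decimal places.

Write H for 'the applicant has used the drug'. Prior odds H:¬H = 0.209/0.791 = 0.26422. For the 'positive' outcome, the likelihood ratio is 0.757/0.15 = 5.0467.
Posterior odds = 0.26422 × 5.0467 = 1.3334, so P(H|E) = 1.3334/(1+1.3334) = 0.5714. Then P(¬H|E) = 1 − 0.5714 = 0.4286.

P(¬H | E) ≈ 0.4286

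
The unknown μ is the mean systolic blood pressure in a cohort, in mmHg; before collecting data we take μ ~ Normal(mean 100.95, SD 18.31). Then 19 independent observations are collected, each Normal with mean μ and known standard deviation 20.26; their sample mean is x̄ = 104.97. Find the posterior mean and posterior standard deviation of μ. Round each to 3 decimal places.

Posterior mean ≈ 104.727; posterior SD ≈ 4.505

Prior precision 1/τ₀² = 1/18.31² = 0.00298279; data precision n/σ² = 19/20.26² = 0.0462887.
Posterior precision = 0.00298279 + 0.0462887 = 0.0492715, giving posterior SD = 1/√0.0492715 = 4.505.
Posterior mean = (0.00298279·100.95 + 0.0462887·104.97) / 0.0492715 = 104.727.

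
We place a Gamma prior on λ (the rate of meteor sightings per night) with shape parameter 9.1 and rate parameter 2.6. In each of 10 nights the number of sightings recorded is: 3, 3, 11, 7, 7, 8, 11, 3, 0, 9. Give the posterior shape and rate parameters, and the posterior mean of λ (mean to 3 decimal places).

The Poisson likelihood adds the total count to the shape and the number of exposure periods to the rate. Here ∑xᵢ = 62 and n = 10, so shape 9.1→71.1 and rate 2.6→12.6.
Posterior mean = shape/rate = 71.1/12.6 = 5.643.

Posterior: Gamma(shape=71.1, rate=12.6); mean ≈ 5.643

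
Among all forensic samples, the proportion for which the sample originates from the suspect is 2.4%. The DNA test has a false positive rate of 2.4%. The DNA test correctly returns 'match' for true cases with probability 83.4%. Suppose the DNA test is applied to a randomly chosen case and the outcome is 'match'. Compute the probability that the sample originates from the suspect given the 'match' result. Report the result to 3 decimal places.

P(H | E) ≈ 0.461

Let H be the event that the sample originates from the suspect. P(H) = 0.024, so P(¬H) = 0.976. With E the 'match' result, P(E|H) = 0.834 and P(E|¬H) = 0.024.
P(E) = 0.834·0.024 + 0.024·0.976 = 0.020016 + 0.023424 = 0.043440.
By Bayes' theorem, P(H|E) = 0.020016 / 0.043440 = 0.461.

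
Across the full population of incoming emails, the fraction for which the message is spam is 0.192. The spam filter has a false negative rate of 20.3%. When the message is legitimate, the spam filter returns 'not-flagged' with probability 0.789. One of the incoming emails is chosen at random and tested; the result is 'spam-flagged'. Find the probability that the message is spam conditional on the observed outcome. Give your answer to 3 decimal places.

Let H be the event that the message is spam. P(H) = 0.192, so P(¬H) = 0.808. With E the 'spam-flagged' result, P(E|H) = 0.797 and P(E|¬H) = 0.211.
P(E) = 0.797·0.192 + 0.211·0.808 = 0.15302 + 0.17049 = 0.32351.
By Bayes' theorem, P(H|E) = 0.15302 / 0.32351 = 0.473.

P(H | E) ≈ 0.473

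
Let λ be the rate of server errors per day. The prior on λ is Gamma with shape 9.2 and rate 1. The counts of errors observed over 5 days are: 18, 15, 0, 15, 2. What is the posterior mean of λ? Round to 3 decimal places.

Total count ∑xᵢ = 50 over n = 5 days.
Gamma is conjugate to the Poisson likelihood: posterior is Gamma(shape = 9.2+50 = 59.2, rate = 1+5 = 6).
Posterior mean = shape/rate = 59.2/6 = 9.867.

Posterior mean ≈ 9.867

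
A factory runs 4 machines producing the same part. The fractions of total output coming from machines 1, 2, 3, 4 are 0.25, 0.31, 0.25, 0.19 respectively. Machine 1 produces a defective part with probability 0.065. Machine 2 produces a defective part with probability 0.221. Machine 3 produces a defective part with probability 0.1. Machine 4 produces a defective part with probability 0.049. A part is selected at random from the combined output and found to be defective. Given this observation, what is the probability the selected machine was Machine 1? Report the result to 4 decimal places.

Posterior probability ≈ 0.1365

P(defective|M1) = 0.065; P(defective|M2) = 0.221; P(defective|M3) = 0.1; P(defective|M4) = 0.049.
Prior × likelihood for each source: 0.25·0.065=0.01625, 0.31·0.221=0.06851, 0.25·0.1=0.02500, 0.19·0.049=0.009310. Summing gives P(defective) = 0.11907.
P(Machine 1 | defective) = 0.01625 / 0.11907 = 0.1365.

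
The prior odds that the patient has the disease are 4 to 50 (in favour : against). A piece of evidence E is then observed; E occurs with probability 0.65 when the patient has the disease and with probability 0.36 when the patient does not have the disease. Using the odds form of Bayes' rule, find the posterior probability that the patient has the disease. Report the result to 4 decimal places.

Prior odds = 4/50 = 0.080000.
Likelihood ratio for E = 0.65/0.36 = 1.8056.
Posterior odds = prior odds × LR = 0.14444.
Posterior probability = odds/(1+odds) = 0.14444/1.1444 = 0.1262.

Posterior probability ≈ 0.1262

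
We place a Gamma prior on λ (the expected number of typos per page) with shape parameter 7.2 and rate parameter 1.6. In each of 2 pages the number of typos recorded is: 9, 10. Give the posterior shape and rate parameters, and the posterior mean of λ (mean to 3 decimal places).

Posterior: Gamma(shape=26.2, rate=3.6); mean ≈ 7.278

The Poisson likelihood adds the total count to the shape and the number of exposure periods to the rate. Here ∑xᵢ = 19 and n = 2, so shape 7.2→26.2 and rate 1.6→3.6.
E[λ | data] = 26.2/3.6 = 7.278.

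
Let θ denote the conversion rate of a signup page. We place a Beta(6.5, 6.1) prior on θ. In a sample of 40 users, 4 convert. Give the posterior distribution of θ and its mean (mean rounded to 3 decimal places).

Observing 4 successes and 36 failures updates Beta(6.5, 6.1) by adding the success and failure counts to the two shape parameters: α = 6.5+4 = 10.5, β = 6.1+36 = 42.1.
Posterior mean = α/(α+β) = 10.5/52.6 = 0.200.

Posterior: Beta(10.5, 42.1); mean ≈ 0.200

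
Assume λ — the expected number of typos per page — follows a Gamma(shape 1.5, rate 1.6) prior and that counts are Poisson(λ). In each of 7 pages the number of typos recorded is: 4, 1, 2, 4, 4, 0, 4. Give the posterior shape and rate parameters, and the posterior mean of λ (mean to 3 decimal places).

Total count ∑xᵢ = 19 over n = 7 pages.
Gamma is conjugate to the Poisson likelihood: posterior is Gamma(shape = 1.5+19 = 20.5, rate = 1.6+7 = 8.6).
Posterior mean = shape/rate = 20.5/8.6 = 2.384.

Posterior: Gamma(shape=20.5, rate=8.6); mean ≈ 2.384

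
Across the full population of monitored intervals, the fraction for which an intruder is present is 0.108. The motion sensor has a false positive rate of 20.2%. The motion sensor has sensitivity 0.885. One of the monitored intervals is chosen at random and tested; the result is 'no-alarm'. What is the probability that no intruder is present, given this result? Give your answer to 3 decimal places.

Write H for 'an intruder is present'. Prior odds H:¬H = 0.108/0.892 = 0.12108. For the 'no-alarm' outcome, the likelihood ratio is 0.115/0.798 = 0.14411.
Posterior odds = 0.12108 × 0.14411 = 0.017448, so P(H|E) = 0.017448/(1+0.017448) = 0.017. Then P(¬H|E) = 1 − 0.017 = 0.983.

P(¬H | E) ≈ 0.983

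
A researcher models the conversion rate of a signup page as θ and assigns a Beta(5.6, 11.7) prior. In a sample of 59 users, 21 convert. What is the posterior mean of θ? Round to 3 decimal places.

Observing 21 successes and 38 failures updates Beta(5.6, 11.7) by adding the success and failure counts to the two shape parameters: α = 5.6+21 = 26.6, β = 11.7+38 = 49.7.
E[θ | data] = 26.6/(26.6+49.7) = 0.349.

Posterior mean ≈ 0.349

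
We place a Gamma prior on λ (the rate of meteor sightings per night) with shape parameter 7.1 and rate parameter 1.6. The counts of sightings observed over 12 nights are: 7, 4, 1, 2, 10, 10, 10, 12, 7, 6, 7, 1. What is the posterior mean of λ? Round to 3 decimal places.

The Poisson likelihood adds the total count to the shape and the number of exposure periods to the rate. Here ∑xᵢ = 77 and n = 12, so shape 7.1→84.1 and rate 1.6→13.6.
E[λ | data] = 84.1/13.6 = 6.184.

Posterior mean ≈ 6.184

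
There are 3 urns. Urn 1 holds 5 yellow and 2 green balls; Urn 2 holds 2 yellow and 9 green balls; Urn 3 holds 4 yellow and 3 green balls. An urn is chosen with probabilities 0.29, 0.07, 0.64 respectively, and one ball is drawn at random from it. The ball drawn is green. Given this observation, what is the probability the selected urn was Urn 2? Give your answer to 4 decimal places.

Posterior probability ≈ 0.1382

Tabulate prior·likelihood by source: [1] prior 0.29, lik 0.2857, product 0.08286; [2] prior 0.07, lik 0.8182, product 0.05727; [3] prior 0.64, lik 0.4286, product 0.2743.
Normalizing constant = 0.41442; the posterior for Urn 2 is its product over the sum, 0.05727/0.41442 = 0.1382.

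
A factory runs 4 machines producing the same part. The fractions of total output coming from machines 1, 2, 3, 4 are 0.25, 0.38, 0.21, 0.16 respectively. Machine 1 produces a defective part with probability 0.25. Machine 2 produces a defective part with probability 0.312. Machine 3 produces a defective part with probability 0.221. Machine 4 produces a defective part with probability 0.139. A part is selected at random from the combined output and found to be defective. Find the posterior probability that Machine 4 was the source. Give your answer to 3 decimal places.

Tabulate prior·likelihood by source: [1] prior 0.25, lik 0.25, product 0.06250; [2] prior 0.38, lik 0.312, product 0.1186; [3] prior 0.21, lik 0.221, product 0.04641; [4] prior 0.16, lik 0.139, product 0.02224.
Normalizing constant = 0.24971; the posterior for Machine 4 is its product over the sum, 0.02224/0.24971 = 0.089.

Posterior probability ≈ 0.089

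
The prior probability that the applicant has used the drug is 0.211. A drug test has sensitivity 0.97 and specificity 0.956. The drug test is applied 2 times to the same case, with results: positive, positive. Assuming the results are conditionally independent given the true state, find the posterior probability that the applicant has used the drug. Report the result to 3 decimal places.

Let H be the event that the applicant has used the drug; start with P(H) = 0.211. P('positive'|H) = 0.97, P('positive'|¬H) = 0.044.
Update on result 1 ('positive'): P(H) ← 0.97·0.2110 / (0.97·0.2110 + 0.044·0.7890) = 0.20467/0.23939 = 0.8550.
Update on result 2 ('positive'): P(H) ← 0.97·0.8550 / (0.97·0.8550 + 0.044·0.1450) = 0.82933/0.83571 = 0.9924.

Posterior P(H) ≈ 0.992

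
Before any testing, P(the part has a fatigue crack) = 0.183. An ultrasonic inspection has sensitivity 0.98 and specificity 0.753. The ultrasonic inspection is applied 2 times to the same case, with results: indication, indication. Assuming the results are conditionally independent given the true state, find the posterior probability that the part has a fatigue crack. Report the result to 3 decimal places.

Posterior P(H) ≈ 0.779

Let H be the event that the part has a fatigue crack; start with P(H) = 0.183. P('indication'|H) = 0.98, P('indication'|¬H) = 0.247.
Update on result 1 ('indication'): P(H) ← 0.98·0.1830 / (0.98·0.1830 + 0.247·0.8170) = 0.17934/0.38114 = 0.4705.
Update on result 2 ('indication'): P(H) ← 0.98·0.4705 / (0.98·0.4705 + 0.247·0.5295) = 0.46113/0.59190 = 0.7791.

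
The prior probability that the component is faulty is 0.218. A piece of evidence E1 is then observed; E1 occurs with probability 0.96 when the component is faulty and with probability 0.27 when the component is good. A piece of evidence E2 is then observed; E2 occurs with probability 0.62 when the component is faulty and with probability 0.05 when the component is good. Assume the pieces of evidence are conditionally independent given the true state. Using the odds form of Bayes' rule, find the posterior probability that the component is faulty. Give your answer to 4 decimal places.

Prior odds = 0.218/(1−0.218) = 0.27877.
Likelihood ratio for E1 = 0.96/0.27 = 3.5556.
Likelihood ratio for E2 = 0.62/0.05 = 12.400.
Posterior odds = prior odds × LR₁ × LR₂ = 12.291.
Posterior probability = odds/(1+odds) = 12.291/13.291 = 0.9248.

Posterior probability ≈ 0.9248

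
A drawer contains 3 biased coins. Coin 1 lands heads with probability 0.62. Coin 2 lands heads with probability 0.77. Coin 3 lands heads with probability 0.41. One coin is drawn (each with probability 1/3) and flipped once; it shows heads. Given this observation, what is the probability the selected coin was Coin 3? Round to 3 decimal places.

Tabulate prior·likelihood by source: [1] prior 0.333333, lik 0.62, product 0.2067; [2] prior 0.333333, lik 0.77, product 0.2567; [3] prior 0.333333, lik 0.41, product 0.1367.
Normalizing constant = 0.60000; the posterior for Coin 3 is its product over the sum, 0.1367/0.60000 = 0.228.

Posterior probability ≈ 0.228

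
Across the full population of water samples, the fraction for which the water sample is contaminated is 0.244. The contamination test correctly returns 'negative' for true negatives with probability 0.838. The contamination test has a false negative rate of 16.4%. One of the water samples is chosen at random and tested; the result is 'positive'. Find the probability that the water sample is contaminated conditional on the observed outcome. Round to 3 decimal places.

Write H for 'the water sample is contaminated'. Prior odds H:¬H = 0.244/0.756 = 0.32275. For the 'positive' outcome, the likelihood ratio is 0.836/0.162 = 5.1605.
Posterior odds = 0.32275 × 5.1605 = 1.6656, so P(H|E) = 1.6656/(1+1.6656) = 0.625.

P(H | E) ≈ 0.625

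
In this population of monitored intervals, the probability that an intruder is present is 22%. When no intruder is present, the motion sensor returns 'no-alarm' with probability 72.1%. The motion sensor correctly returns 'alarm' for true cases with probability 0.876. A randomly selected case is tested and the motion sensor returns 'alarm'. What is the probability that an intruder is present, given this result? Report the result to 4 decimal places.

Write H for 'an intruder is present'. Prior odds H:¬H = 0.22/0.78 = 0.28205. For the 'alarm' outcome, the likelihood ratio is 0.876/0.279 = 3.1398.
Posterior odds = 0.28205 × 3.1398 = 0.88558, so P(H|E) = 0.88558/(1+0.88558) = 0.4697.

P(H | E) ≈ 0.4697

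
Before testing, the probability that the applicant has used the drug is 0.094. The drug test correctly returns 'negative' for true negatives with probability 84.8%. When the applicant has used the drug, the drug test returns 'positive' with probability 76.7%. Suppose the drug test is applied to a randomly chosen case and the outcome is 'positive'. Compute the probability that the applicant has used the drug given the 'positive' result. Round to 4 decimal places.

Write H for 'the applicant has used the drug'. Prior odds H:¬H = 0.094/0.906 = 0.10375. For the 'positive' outcome, the likelihood ratio is 0.767/0.152 = 5.0461.
Posterior odds = 0.10375 × 5.0461 = 0.52354, so P(H|E) = 0.52354/(1+0.52354) = 0.3436.

P(H | E) ≈ 0.3436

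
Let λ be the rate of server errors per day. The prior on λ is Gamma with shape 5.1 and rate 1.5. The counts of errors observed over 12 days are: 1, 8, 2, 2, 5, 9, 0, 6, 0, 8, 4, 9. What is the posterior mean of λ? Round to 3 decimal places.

Total count ∑xᵢ = 54 over n = 12 days.
Gamma is conjugate to the Poisson likelihood: posterior is Gamma(shape = 5.1+54 = 59.1, rate = 1.5+12 = 13.5).
Posterior mean = shape/rate = 59.1/13.5 = 4.378.

Posterior mean ≈ 4.378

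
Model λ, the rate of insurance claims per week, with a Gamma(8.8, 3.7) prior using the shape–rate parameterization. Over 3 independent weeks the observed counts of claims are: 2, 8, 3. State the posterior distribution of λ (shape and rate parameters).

Total count ∑xᵢ = 13 over n = 3 weeks.
Gamma is conjugate to the Poisson likelihood: posterior is Gamma(shape = 8.8+13 = 21.8, rate = 3.7+3 = 6.7).

Posterior: Gamma(shape=21.8, rate=6.7)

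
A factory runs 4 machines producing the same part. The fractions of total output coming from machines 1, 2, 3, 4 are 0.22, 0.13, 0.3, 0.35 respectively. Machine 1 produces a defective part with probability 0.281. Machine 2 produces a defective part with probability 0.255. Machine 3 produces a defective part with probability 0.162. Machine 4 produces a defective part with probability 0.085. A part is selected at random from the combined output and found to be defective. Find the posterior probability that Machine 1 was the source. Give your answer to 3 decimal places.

Posterior probability ≈ 0.357

Tabulate prior·likelihood by source: [1] prior 0.22, lik 0.281, product 0.06182; [2] prior 0.13, lik 0.255, product 0.03315; [3] prior 0.3, lik 0.162, product 0.04860; [4] prior 0.35, lik 0.085, product 0.02975.
Normalizing constant = 0.17332; the posterior for Machine 1 is its product over the sum, 0.06182/0.17332 = 0.357.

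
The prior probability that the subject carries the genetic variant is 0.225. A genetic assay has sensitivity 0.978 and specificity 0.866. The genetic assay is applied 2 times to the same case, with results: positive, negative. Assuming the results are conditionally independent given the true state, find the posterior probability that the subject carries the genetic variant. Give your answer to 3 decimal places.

Posterior P(H) ≈ 0.051

With H the event that the subject carries the genetic variant, the joint likelihood of the observed sequence is P(data|H) = 0.978·0.022 = 0.021516 and P(data|¬H) = 0.134·0.866 = 0.11604.
Bayes: P(H|data) = 0.225·0.021516 / (0.225·0.021516 + 0.775·0.11604) = 0.0048411/0.094775 = 0.0511.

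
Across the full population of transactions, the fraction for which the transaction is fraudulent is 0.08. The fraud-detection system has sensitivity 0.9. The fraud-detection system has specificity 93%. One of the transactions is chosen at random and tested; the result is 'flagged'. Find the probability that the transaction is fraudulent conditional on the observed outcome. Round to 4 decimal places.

Write H for 'the transaction is fraudulent'. Prior odds H:¬H = 0.08/0.92 = 0.086957. For the 'flagged' outcome, the likelihood ratio is 0.9/0.07 = 12.857.
Posterior odds = 0.086957 × 12.857 = 1.1180, so P(H|E) = 1.1180/(1+1.1180) = 0.5279.

P(H | E) ≈ 0.5279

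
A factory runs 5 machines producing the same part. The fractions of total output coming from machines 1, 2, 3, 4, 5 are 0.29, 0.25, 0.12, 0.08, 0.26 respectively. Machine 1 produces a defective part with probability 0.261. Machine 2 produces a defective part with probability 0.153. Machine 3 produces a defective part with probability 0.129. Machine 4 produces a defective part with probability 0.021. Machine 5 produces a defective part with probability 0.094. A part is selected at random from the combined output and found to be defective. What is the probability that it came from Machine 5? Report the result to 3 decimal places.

Tabulate prior·likelihood by source: [1] prior 0.29, lik 0.261, product 0.07569; [2] prior 0.25, lik 0.153, product 0.03825; [3] prior 0.12, lik 0.129, product 0.01548; [4] prior 0.08, lik 0.021, product 0.001680; [5] prior 0.26, lik 0.094, product 0.02444.
Normalizing constant = 0.15554; the posterior for Machine 5 is its product over the sum, 0.02444/0.15554 = 0.157.

Posterior probability ≈ 0.157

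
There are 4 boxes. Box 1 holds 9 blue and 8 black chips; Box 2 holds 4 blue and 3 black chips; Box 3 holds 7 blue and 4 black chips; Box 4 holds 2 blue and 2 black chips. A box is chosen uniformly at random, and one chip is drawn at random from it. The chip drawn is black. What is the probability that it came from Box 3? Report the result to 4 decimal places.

Tabulate prior·likelihood by source: [1] prior 0.25, lik 0.4706, product 0.1176; [2] prior 0.25, lik 0.4286, product 0.1071; [3] prior 0.25, lik 0.3636, product 0.09091; [4] prior 0.25, lik 0.5, product 0.1250.
Normalizing constant = 0.44070; the posterior for Box 3 is its product over the sum, 0.09091/0.44070 = 0.2063.

Posterior probability ≈ 0.2063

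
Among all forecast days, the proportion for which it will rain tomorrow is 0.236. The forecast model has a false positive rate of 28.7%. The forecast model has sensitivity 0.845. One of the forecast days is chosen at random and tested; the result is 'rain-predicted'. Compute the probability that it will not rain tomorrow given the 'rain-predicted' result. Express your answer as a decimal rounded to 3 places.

P(¬H | E) ≈ 0.524

Write H for 'it will rain tomorrow'. Prior odds H:¬H = 0.236/0.764 = 0.30890. For the 'rain-predicted' outcome, the likelihood ratio is 0.845/0.287 = 2.9443.
Posterior odds = 0.30890 × 2.9443 = 0.90948, so P(H|E) = 0.90948/(1+0.90948) = 0.476. Then P(¬H|E) = 1 − 0.476 = 0.524.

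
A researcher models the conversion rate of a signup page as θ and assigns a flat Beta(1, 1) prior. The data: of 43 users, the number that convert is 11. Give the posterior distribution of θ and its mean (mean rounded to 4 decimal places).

Posterior: Beta(12, 33); mean ≈ 0.2667

Observing 11 successes and 32 failures updates Beta(1, 1) by adding the success and failure counts to the two shape parameters: α = 1+11 = 12, β = 1+32 = 33.
E[θ | data] = 12/(12+33) = 0.2667.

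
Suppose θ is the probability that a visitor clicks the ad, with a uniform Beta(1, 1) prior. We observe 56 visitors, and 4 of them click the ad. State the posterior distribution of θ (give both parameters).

The binomial likelihood is conjugate to the Beta prior: with 4 successes and 52 failures, the posterior is Beta(1+4, 1+52) = Beta(5, 53).

Posterior: Beta(5, 53)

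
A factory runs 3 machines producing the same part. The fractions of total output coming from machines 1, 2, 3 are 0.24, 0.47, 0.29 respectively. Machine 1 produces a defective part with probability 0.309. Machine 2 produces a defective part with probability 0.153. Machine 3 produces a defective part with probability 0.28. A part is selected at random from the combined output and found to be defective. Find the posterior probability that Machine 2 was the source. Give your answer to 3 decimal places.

Posterior probability ≈ 0.316

P(defective|M1) = 0.309; P(defective|M2) = 0.153; P(defective|M3) = 0.28.
Prior × likelihood for each source: 0.24·0.309=0.07416, 0.47·0.153=0.07191, 0.29·0.28=0.08120. Summing gives P(defective) = 0.22727.
P(Machine 2 | defective) = 0.07191 / 0.22727 = 0.316.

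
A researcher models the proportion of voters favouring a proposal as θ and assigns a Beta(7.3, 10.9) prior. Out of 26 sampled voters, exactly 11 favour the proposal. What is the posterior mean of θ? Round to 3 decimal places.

Posterior mean ≈ 0.414

Observing 11 successes and 15 failures updates Beta(7.3, 10.9) by adding the success and failure counts to the two shape parameters: α = 7.3+11 = 18.3, β = 10.9+15 = 25.9.
E[θ | data] = 18.3/(18.3+25.9) = 0.414.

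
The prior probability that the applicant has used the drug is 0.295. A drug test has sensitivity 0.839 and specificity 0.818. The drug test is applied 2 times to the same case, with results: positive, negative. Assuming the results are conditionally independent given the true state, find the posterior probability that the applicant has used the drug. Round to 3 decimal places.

Posterior P(H) ≈ 0.275

With H the event that the applicant has used the drug, the joint likelihood of the observed sequence is P(data|H) = 0.839·0.161 = 0.13508 and P(data|¬H) = 0.182·0.818 = 0.14888.
Bayes: P(H|data) = 0.295·0.13508 / (0.295·0.13508 + 0.705·0.14888) = 0.039848/0.14481 = 0.2752.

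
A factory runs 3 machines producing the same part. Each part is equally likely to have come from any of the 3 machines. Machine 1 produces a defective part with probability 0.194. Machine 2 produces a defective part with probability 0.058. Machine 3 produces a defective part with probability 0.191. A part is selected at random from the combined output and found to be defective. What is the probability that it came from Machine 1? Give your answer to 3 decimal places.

Tabulate prior·likelihood by source: [1] prior 0.333333, lik 0.194, product 0.06467; [2] prior 0.333333, lik 0.058, product 0.01933; [3] prior 0.333333, lik 0.191, product 0.06367.
Normalizing constant = 0.14767; the posterior for Machine 1 is its product over the sum, 0.06467/0.14767 = 0.438.

Posterior probability ≈ 0.438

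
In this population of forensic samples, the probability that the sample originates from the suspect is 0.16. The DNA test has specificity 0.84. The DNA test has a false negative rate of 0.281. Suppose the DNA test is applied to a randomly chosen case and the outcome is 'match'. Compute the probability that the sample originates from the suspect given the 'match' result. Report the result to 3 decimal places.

P(H | E) ≈ 0.461

Let H be the event that the sample originates from the suspect. P(H) = 0.16, so P(¬H) = 0.84. With E the 'match' result, P(E|H) = 0.719 and P(E|¬H) = 0.16.
P(E) = 0.719·0.16 + 0.16·0.84 = 0.11504 + 0.13440 = 0.24944.
By Bayes' theorem, P(H|E) = 0.11504 / 0.24944 = 0.461.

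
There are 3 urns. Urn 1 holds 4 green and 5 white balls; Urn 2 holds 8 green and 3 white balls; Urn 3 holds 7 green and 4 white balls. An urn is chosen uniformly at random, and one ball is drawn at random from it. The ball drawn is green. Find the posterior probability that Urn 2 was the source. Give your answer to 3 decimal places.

Tabulate prior·likelihood by source: [1] prior 0.333333, lik 0.4444, product 0.1481; [2] prior 0.333333, lik 0.7273, product 0.2424; [3] prior 0.333333, lik 0.6364, product 0.2121.
Normalizing constant = 0.60269; the posterior for Urn 2 is its product over the sum, 0.2424/0.60269 = 0.402.

Posterior probability ≈ 0.402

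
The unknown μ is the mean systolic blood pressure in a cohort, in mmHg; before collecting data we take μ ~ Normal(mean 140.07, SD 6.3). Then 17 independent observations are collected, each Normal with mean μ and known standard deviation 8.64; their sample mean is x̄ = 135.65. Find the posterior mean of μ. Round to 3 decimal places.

Prior precision 1/τ₀² = 1/6.3² = 0.0251953; data precision n/σ² = 17/8.64² = 0.227731.
Posterior precision = 0.0251953 + 0.227731 = 0.252926.
Posterior mean = (0.0251953·140.07 + 0.227731·135.65) / 0.252926 = 136.090.

Posterior mean ≈ 136.090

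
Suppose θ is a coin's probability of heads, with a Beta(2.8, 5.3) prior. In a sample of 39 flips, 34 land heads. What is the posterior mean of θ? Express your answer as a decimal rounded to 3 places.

Posterior mean ≈ 0.781

Observing 34 successes and 5 failures updates Beta(2.8, 5.3) by adding the success and failure counts to the two shape parameters: α = 2.8+34 = 36.8, β = 5.3+5 = 10.3.
Posterior mean = α/(α+β) = 36.8/47.1 = 0.781.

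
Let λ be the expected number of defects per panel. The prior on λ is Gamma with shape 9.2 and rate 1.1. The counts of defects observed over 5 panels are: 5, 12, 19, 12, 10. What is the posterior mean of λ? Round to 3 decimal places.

The Poisson likelihood adds the total count to the shape and the number of exposure periods to the rate. Here ∑xᵢ = 58 and n = 5, so shape 9.2→67.2 and rate 1.1→6.1.
E[λ | data] = 67.2/6.1 = 11.016.

Posterior mean ≈ 11.016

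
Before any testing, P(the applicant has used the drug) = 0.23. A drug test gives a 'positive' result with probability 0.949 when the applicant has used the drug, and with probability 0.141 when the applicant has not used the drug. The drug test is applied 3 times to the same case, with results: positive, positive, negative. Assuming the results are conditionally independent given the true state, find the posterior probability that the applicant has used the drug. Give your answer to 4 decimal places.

Posterior P(H) ≈ 0.4455

With H the event that the applicant has used the drug, the joint likelihood of the observed sequence is P(data|H) = 0.949·0.949·0.051 = 0.045931 and P(data|¬H) = 0.141·0.141·0.859 = 0.017078.
Bayes: P(H|data) = 0.23·0.045931 / (0.23·0.045931 + 0.77·0.017078) = 0.010564/0.023714 = 0.4455.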